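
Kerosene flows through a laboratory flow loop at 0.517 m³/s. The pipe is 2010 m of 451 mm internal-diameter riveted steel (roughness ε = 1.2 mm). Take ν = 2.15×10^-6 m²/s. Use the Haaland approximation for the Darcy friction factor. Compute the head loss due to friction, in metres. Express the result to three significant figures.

h_f ≈ 60.8 m

V = 4Q/(πD²) = 4·0.517/(π·0.451²) = 3.236 m/s
Re = VD/ν = 3.236·0.451/2.15×10^-6 = 6.79×10^5 → turbulent
ε/D = 1.2/451 = 0.00266
Haaland: f = 0.02555
h_f = f(L/D)V²/(2g) = 0.02555·(2010/0.451)·3.236²/(2·9.81) = 60.79 m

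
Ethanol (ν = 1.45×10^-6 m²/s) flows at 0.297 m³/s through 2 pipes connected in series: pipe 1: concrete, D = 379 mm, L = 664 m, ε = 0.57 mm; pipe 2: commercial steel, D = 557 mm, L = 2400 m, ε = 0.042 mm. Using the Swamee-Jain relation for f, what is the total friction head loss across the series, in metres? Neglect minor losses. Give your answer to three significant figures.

Pipe 1: V = 2.633 m/s, Re = 6.88×10^5, ε/D = 0.00150, f = 0.02217, h_1 = f(L/D)V²/2g = 13.72 m
Pipe 2: V = 1.219 m/s, Re = 4.68×10^5, ε/D = 7.54×10^-5, f = 0.01429, h_2 = f(L/D)V²/2g = 4.662 m
Series → Q common, losses add: H = Σh = 18.38 m

H ≈ 18.4 m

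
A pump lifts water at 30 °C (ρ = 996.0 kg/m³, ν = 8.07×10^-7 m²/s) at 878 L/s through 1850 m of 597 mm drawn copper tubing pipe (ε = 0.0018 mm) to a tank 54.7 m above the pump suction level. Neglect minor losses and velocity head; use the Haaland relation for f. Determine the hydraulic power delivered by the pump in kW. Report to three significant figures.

P_hyd ≈ 605 kW

V = 4Q/(πD²) = 3.137 m/s; Re = 2.32×10^6; ε/D = 3.02×10^-6; f = 0.01020
h_f = f(L/D)V²/2g = 15.84 m
Total head H = z + h_f = 54.7 + 15.84 = 70.54 m
P_hyd = ρgQH = 996.0·9.81·0.878·70.54 = 605.2 kW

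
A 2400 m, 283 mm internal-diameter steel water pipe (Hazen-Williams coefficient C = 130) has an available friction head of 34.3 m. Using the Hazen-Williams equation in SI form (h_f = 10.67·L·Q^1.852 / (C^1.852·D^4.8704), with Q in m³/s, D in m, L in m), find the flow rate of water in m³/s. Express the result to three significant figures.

Q ≈ 0.132 m³/s

Rearranging: Q = [h_f·C^1.852·D^4.8704 / (10.67·L)]^(1/1.852)
Q = [34.3·130^1.852·0.283^4.8704 / (10.67·2400)]^0.540 = 0.1321 m³/s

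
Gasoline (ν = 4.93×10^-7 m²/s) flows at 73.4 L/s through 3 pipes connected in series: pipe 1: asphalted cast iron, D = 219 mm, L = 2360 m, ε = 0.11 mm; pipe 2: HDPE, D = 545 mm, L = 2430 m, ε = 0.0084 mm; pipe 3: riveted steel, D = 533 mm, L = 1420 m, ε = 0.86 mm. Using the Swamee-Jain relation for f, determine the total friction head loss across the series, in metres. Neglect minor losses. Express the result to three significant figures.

H ≈ 36.9 m

Pipe 1: V = 1.949 m/s, Re = 8.66×10^5, ε/D = 5.02×10^-4, f = 0.01739, h_1 = f(L/D)V²/2g = 36.28 m
Pipe 2: V = 0.3146 m/s, Re = 3.48×10^5, ε/D = 1.54×10^-5, f = 0.01418, h_2 = f(L/D)V²/2g = 0.3190 m
Pipe 3: V = 0.3290 m/s, Re = 3.56×10^5, ε/D = 0.00161, f = 0.02287, h_3 = f(L/D)V²/2g = 0.3361 m
Series → Q common, losses add: H = Σh = 36.93 m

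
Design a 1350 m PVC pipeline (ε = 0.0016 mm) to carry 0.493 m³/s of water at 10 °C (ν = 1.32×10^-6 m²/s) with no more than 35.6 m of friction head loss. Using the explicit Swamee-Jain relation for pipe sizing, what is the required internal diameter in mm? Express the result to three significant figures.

Swamee-Jain (Type III): D = 0.66·[ε^1.25·(LQ²/(gh_f))^4.75 + ν·Q^9.4·(L/(gh_f))^5.2]^0.04
LQ²/(gh_f) = 0.9395; L/(gh_f) = 3.866
Term 1 = ε^1.25·(…)^4.75 = 4.23×10^-8; Term 2 = ν·Q^9.4·(…)^5.2 = 1.94×10^-6
D = 0.66·(4.23×10^-8 + 1.94×10^-6)^0.04 = 0.3903 m = 390 mm
Check: V = 4.12 m/s, Re = 1.22×10^6, f = 0.01135, h_f = 34.0 m ≈ 35.6 m ✓

D ≈ 390 mm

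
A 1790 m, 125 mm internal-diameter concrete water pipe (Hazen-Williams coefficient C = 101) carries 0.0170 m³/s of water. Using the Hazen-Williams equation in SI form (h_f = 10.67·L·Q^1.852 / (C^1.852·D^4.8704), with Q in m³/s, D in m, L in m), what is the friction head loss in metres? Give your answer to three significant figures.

h_f = 10.67·1790·0.0170^1.852 / (101^1.852·0.125^4.8704) = 49.00 m

h_f ≈ 49.0 m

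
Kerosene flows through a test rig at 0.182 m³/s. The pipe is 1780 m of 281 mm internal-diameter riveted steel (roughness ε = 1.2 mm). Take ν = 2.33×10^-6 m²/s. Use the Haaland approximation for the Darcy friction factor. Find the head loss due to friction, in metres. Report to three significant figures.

V = 4Q/(πD²) = 4·0.182/(π·0.281²) = 2.935 m/s
Re = VD/ν = 2.935·0.281/2.33×10^-6 = 3.54×10^5 → turbulent
ε/D = 1.2/281 = 0.00427
Haaland: f = 0.02930
h_f = f(L/D)V²/(2g) = 0.02930·(1780/0.281)·2.935²/(2·9.81) = 81.47 m

h_f ≈ 81.5 m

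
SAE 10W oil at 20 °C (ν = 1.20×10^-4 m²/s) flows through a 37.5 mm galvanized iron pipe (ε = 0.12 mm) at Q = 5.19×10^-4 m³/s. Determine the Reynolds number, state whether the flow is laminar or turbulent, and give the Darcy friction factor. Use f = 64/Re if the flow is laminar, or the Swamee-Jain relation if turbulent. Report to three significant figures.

V = 4Q/(πD²) = 0.4699 m/s
Re = VD/ν = 0.4699·0.0375/1.20×10^-4 = 147
Re < 2300 → laminar → f = 64/Re = 0.4358

Re ≈ 147; laminar; f = 64/Re ≈ 0.436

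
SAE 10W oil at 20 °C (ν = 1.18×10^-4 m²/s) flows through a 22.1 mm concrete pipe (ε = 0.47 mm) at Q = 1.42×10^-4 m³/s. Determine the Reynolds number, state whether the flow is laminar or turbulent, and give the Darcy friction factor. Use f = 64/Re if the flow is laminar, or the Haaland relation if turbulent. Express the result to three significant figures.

V = 4Q/(πD²) = 0.3702 m/s
Re = VD/ν = 0.3702·0.0221/1.18×10^-4 = 69.3
Re < 2300 → laminar → f = 64/Re = 0.9231

Re ≈ 69.3; laminar; f = 64/Re ≈ 0.923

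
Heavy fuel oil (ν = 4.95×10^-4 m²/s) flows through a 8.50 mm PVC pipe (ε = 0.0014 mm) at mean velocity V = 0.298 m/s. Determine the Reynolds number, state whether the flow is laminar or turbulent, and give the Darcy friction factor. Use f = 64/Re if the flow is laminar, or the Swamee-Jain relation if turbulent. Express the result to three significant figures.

Re ≈ 5.12; laminar; f = 64/Re ≈ 12.5

Re = VD/ν = 0.2980·0.00850/4.95×10^-4 = 5.12
Re < 2300 → laminar → f = 64/Re = 12.51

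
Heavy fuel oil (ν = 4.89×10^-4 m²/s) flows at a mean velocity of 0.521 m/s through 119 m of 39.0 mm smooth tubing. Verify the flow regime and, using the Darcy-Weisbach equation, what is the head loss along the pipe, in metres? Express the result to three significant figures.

Re = VD/ν = 0.521·0.03900/4.89×10^-4 = 41.6 → laminar (Re < 2300)
f = 64/Re = 1.540
h_f = f(L/D)V²/(2g) = 1.540·(119/0.03900)·0.521²/(2·9.81) = 65.02 m

h_f ≈ 65.0 m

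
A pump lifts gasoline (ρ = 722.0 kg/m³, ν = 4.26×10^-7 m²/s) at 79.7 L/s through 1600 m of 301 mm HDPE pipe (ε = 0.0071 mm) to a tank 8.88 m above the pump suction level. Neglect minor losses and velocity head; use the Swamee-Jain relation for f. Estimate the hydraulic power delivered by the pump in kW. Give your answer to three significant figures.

V = 4Q/(πD²) = 1.120 m/s; Re = 7.91×10^5; ε/D = 2.36×10^-5; f = 0.01256
h_f = f(L/D)V²/2g = 4.269 m
Total head H = z + h_f = 8.88 + 4.269 = 13.15 m
P_hyd = ρgQH = 722.0·9.81·0.0797·13.15 = 7.423 kW

P_hyd ≈ 7.42 kW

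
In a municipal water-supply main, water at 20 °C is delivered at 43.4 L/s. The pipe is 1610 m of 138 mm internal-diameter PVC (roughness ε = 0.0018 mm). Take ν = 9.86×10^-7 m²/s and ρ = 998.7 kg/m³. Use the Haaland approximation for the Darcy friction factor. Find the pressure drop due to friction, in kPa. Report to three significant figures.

Δp ≈ 672 kPa

V = 4Q/(πD²) = 4·0.0434/(π·0.138²) = 2.902 m/s
Re = VD/ν = 2.902·0.138/9.86×10^-7 = 4.06×10^5 → turbulent
ε/D = 0.0018/138 = 1.30×10^-5
Haaland: f = 0.01369
h_f = f(L/D)V²/(2g) = 0.01369·(1610/0.138)·2.902²/(2·9.81) = 68.55 m
Δp = ρg·h_f = 998.7·9.81·68.55 = 671.6 kPa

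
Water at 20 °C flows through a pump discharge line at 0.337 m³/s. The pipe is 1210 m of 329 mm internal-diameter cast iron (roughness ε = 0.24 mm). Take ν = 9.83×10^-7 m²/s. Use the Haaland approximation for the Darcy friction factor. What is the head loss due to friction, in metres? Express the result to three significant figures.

V = 4Q/(πD²) = 4·0.337/(π·0.329²) = 3.964 m/s
Re = VD/ν = 3.964·0.329/9.83×10^-7 = 1.33×10^6 → turbulent
ε/D = 0.24/329 = 7.29×10^-4
Haaland: f = 0.01850
h_f = f(L/D)V²/(2g) = 0.01850·(1210/0.329)·3.964²/(2·9.81) = 54.50 m

h_f ≈ 54.5 m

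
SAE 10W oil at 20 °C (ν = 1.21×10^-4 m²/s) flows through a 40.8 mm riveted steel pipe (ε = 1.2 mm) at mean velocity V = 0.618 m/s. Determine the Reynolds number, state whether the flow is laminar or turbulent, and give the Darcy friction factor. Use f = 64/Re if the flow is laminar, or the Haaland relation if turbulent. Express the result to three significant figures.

Re ≈ 208; laminar; f = 64/Re ≈ 0.307

Re = VD/ν = 0.6180·0.0408/1.21×10^-4 = 208
Re < 2300 → laminar → f = 64/Re = 0.3071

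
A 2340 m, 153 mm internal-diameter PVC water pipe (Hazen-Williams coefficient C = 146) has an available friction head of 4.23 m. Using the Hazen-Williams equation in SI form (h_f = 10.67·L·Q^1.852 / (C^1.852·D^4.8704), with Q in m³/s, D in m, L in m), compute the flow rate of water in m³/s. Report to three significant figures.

Rearranging: Q = [h_f·C^1.852·D^4.8704 / (10.67·L)]^(1/1.852)
Q = [4.23·146^1.852·0.153^4.8704 / (10.67·2340)]^0.540 = 0.009639 m³/s

Q ≈ 0.00964 m³/s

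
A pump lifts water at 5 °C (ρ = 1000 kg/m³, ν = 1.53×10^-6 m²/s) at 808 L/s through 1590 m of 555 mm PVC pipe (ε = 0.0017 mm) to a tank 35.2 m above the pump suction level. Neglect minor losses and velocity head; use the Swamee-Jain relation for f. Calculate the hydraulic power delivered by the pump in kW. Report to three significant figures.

V = 4Q/(πD²) = 3.340 m/s; Re = 1.21×10^6; ε/D = 3.06×10^-6; f = 0.01133
h_f = f(L/D)V²/2g = 18.45 m
Total head H = z + h_f = 35.2 + 18.45 = 53.65 m
P_hyd = ρgQH = 1000·9.81·0.808·53.65 = 425.3 kW

P_hyd ≈ 425 kW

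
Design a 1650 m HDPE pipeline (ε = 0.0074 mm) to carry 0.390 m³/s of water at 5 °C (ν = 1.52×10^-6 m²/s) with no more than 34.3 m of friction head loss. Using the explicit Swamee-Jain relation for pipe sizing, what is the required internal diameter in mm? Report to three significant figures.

D ≈ 379 mm

Swamee-Jain (Type III): D = 0.66·[ε^1.25·(LQ²/(gh_f))^4.75 + ν·Q^9.4·(L/(gh_f))^5.2]^0.04
LQ²/(gh_f) = 0.7458; L/(gh_f) = 4.904
Term 1 = ε^1.25·(…)^4.75 = 9.59×10^-8; Term 2 = ν·Q^9.4·(…)^5.2 = 8.48×10^-7
D = 0.66·(9.59×10^-8 + 8.48×10^-7)^0.04 = 0.3789 m = 379 mm
Check: V = 3.46 m/s, Re = 8.62×10^5, f = 0.01233, h_f = 32.7 m ≈ 34.3 m ✓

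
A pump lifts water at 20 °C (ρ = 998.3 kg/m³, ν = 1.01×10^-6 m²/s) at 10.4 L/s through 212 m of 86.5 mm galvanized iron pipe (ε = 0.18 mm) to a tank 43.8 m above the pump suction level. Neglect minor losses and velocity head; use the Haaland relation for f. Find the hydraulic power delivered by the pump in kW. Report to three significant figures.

P_hyd ≈ 5.45 kW

V = 4Q/(πD²) = 1.770 m/s; Re = 1.52×10^5; ε/D = 0.00208; f = 0.02471
h_f = f(L/D)V²/2g = 9.669 m
Total head H = z + h_f = 43.8 + 9.669 = 53.47 m
P_hyd = ρgQH = 998.3·9.81·0.0104·53.47 = 5.446 kW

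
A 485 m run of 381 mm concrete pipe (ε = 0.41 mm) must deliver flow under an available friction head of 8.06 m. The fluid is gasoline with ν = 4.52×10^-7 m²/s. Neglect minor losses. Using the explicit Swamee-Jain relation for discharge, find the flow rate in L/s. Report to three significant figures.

Q ≈ 283 L/s

Swamee-Jain (Type II): Q = -0.965·√(gD⁵h_f/L)·ln[ε/(3.7D) + √(3.17ν²L/(gD³h_f))]
√(gD⁵h_f/L) = √(9.81·0.381⁵·8.06/485) = 0.03618
ε/(3.7D) = 2.91×10^-4; √(3.17ν²L/(gD³h_f)) = 8.48×10^-6
Q = -0.965·0.03618·ln(2.993×10^-4) = 0.2833 m³/s
Check: V = 2.48 m/s, Re = 2.09×10^6, f = 0.02019, h_f = 8.09 m ≈ 8.06 m ✓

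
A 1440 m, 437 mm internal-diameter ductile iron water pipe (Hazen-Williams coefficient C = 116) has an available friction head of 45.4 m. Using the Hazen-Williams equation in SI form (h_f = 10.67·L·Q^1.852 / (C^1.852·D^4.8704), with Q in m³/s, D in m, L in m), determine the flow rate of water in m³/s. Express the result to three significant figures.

Q ≈ 0.566 m³/s

Rearranging: Q = [h_f·C^1.852·D^4.8704 / (10.67·L)]^(1/1.852)
Q = [45.4·116^1.852·0.437^4.8704 / (10.67·1440)]^0.540 = 0.5665 m³/s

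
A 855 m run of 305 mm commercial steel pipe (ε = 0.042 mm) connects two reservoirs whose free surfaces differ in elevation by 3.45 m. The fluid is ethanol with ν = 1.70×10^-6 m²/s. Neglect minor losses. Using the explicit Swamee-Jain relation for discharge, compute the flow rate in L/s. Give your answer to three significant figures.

Swamee-Jain (Type II): Q = -0.965·√(gD⁵h_f/L)·ln[ε/(3.7D) + √(3.17ν²L/(gD³h_f))]
√(gD⁵h_f/L) = √(9.81·0.305⁵·3.45/855) = 0.01022
ε/(3.7D) = 3.72×10^-5; √(3.17ν²L/(gD³h_f)) = 9.03×10^-5
Q = -0.965·0.01022·ln(1.275×10^-4) = 0.08845 m³/s
Check: V = 1.21 m/s, Re = 2.17×10^5, f = 0.01648, h_f = 3.45 m ≈ 3.45 m ✓

Q ≈ 88.4 L/s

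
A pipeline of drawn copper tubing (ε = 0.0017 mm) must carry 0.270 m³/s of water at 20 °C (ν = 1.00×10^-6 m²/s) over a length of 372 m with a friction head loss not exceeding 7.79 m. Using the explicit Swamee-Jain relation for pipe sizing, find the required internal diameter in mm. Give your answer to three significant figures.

Swamee-Jain (Type III): D = 0.66·[ε^1.25·(LQ²/(gh_f))^4.75 + ν·Q^9.4·(L/(gh_f))^5.2]^0.04
LQ²/(gh_f) = 0.3549; L/(gh_f) = 4.868
Term 1 = ε^1.25·(…)^4.75 = 4.48×10^-10; Term 2 = ν·Q^9.4·(…)^5.2 = 1.69×10^-8
D = 0.66·(4.48×10^-10 + 1.69×10^-8)^0.04 = 0.3230 m = 323 mm
Check: V = 3.30 m/s, Re = 1.06×10^6, f = 0.01162, h_f = 7.41 m ≈ 7.79 m ✓

D ≈ 323 mm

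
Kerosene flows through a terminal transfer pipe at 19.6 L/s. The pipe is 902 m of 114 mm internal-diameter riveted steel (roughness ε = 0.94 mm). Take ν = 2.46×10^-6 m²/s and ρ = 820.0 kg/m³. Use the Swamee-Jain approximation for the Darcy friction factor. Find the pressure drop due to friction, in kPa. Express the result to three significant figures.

V = 4Q/(πD²) = 4·0.0196/(π·0.114²) = 1.920 m/s
Re = VD/ν = 1.920·0.114/2.46×10^-6 = 8.90×10^4 → turbulent
ε/D = 0.94/114 = 0.00825
Swamee-Jain: f = 0.03658
h_f = f(L/D)V²/(2g) = 0.03658·(902/0.114)·1.920²/(2·9.81) = 54.39 m
Δp = ρg·h_f = 820.0·9.81·54.39 = 437.5 kPa

Δp ≈ 438 kPa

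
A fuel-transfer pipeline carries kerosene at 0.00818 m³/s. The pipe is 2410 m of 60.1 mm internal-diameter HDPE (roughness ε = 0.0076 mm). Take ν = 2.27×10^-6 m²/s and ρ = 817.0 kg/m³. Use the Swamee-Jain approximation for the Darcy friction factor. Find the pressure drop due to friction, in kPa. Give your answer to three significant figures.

V = 4Q/(πD²) = 4·0.00818/(π·0.0601²) = 2.883 m/s
Re = VD/ν = 2.883·0.0601/2.27×10^-6 = 7.63×10^4 → turbulent
ε/D = 0.0076/60.1 = 1.26×10^-4
Swamee-Jain: f = 0.01955
h_f = f(L/D)V²/(2g) = 0.01955·(2410/0.0601)·2.883²/(2·9.81) = 332.3 m
Δp = ρg·h_f = 817.0·9.81·332.3 = 2663 kPa

Δp ≈ 2660 kPa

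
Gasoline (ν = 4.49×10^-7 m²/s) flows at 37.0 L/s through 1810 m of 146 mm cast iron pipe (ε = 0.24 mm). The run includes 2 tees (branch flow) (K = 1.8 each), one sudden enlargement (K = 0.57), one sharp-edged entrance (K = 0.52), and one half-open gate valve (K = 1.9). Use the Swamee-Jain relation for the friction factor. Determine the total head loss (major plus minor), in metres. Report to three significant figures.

H_L ≈ 71.5 m

V = 4Q/(πD²) = 2.210 m/s; V²/2g = 0.2490 m
Re = 7.19×10^5, ε/D = 0.00164 → f = 0.02264 (Swamee-Jain)
Major: h_f = f(L/D)·V²/2g = 0.02264·12397·0.2490 = 69.86 m
Minor: ΣK = 6.59; h_m = ΣK·V²/2g = 1.641 m
Total H_L = 69.86 + 1.641 = 71.50 m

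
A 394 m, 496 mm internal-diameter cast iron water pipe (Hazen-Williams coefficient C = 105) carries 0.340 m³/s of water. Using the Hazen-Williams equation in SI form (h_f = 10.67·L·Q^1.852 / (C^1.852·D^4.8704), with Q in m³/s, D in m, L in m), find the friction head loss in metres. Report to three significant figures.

h_f = 10.67·394·0.340^1.852 / (105^1.852·0.496^4.8704) = 3.132 m

h_f ≈ 3.13 m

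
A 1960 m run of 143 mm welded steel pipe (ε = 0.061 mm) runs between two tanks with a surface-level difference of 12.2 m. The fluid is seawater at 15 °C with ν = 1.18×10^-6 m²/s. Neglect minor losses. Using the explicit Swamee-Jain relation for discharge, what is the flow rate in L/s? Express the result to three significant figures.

Q ≈ 15.1 L/s

Swamee-Jain (Type II): Q = -0.965·√(gD⁵h_f/L)·ln[ε/(3.7D) + √(3.17ν²L/(gD³h_f))]
√(gD⁵h_f/L) = √(9.81·0.143⁵·12.2/1960) = 0.001911
ε/(3.7D) = 1.15×10^-4; √(3.17ν²L/(gD³h_f)) = 1.57×10^-4
Q = -0.965·0.001911·ln(2.725×10^-4) = 0.01513 m³/s
Check: V = 0.942 m/s, Re = 1.14×10^5, f = 0.01974, h_f = 12.2 m ≈ 12.2 m ✓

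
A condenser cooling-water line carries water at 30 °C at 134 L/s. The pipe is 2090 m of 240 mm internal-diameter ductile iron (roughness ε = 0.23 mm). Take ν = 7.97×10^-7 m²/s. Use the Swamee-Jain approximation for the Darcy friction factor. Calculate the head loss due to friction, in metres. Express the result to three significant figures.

h_f ≈ 77.4 m

V = 4Q/(πD²) = 4·0.134/(π·0.240²) = 2.962 m/s
Re = VD/ν = 2.962·0.240/7.97×10^-7 = 8.92×10^5 → turbulent
ε/D = 0.23/240 = 9.58×10^-4
Swamee-Jain: f = 0.01988
h_f = f(L/D)V²/(2g) = 0.01988·(2090/0.240)·2.962²/(2·9.81) = 77.42 m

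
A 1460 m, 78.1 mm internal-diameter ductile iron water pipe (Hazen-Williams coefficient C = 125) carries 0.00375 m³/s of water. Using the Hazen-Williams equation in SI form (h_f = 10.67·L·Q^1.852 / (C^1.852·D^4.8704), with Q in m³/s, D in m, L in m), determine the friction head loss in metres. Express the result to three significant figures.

h_f = 10.67·1460·0.00375^1.852 / (125^1.852·0.0781^4.8704) = 16.19 m

h_f ≈ 16.2 m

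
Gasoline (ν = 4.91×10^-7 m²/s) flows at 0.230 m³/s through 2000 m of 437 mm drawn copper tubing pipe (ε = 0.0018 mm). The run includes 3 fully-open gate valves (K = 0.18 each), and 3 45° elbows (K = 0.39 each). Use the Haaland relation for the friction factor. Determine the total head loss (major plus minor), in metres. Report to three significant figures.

V = 4Q/(πD²) = 1.533 m/s; V²/2g = 0.1199 m
Re = 1.36×10^6, ε/D = 4.12×10^-6 → f = 0.01109 (Haaland)
Major: h_f = f(L/D)·V²/2g = 0.01109·4577·0.1199 = 6.083 m
Minor: ΣK = 1.71; h_m = ΣK·V²/2g = 0.2049 m
Total H_L = 6.083 + 0.2049 = 6.288 m

H_L ≈ 6.29 m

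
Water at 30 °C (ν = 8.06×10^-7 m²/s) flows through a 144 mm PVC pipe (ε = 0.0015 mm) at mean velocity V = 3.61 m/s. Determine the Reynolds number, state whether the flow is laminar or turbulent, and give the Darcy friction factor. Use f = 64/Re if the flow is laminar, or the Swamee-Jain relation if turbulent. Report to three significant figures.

Re = VD/ν = 3.610·0.144/8.06×10^-7 = 6.45×10^5
Re > 4000 → turbulent; ε/D = 1.04×10^-5
Swamee-Jain: f = 0.01271

Re ≈ 6.45×10^5; turbulent; f ≈ 0.0127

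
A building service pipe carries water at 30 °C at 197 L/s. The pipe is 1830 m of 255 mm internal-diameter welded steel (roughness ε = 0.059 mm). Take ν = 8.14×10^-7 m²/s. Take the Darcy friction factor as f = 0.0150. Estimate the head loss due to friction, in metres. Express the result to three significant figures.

V = 4Q/(πD²) = 4·0.197/(π·0.255²) = 3.857 m/s
h_f = f(L/D)V²/(2g) = 0.01500·(1830/0.255)·3.857²/(2·9.81) = 81.64 m

h_f ≈ 81.6 m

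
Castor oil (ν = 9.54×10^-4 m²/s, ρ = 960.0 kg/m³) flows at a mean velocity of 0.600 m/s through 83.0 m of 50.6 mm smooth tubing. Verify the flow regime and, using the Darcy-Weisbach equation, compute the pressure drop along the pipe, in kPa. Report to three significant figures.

Re = VD/ν = 0.600·0.05060/9.54×10^-4 = 31.8 → laminar (Re < 2300)
f = 64/Re = 2.011
h_f = f(L/D)V²/(2g) = 2.011·(83.0/0.05060)·0.600²/(2·9.81) = 60.53 m
Δp = ρg·h_f = 960.0·9.81·60.53 = 570.0 kPa

Δp ≈ 570 kPa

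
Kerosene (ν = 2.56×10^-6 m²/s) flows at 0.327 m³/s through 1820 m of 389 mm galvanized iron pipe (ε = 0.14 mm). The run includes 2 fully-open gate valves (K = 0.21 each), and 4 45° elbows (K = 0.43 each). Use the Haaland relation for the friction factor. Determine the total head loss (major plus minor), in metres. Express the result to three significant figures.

H_L ≈ 31.2 m

V = 4Q/(πD²) = 2.751 m/s; V²/2g = 0.3858 m
Re = 4.18×10^5, ε/D = 3.60×10^-4 → f = 0.01680 (Haaland)
Major: h_f = f(L/D)·V²/2g = 0.01680·4679·0.3858 = 30.33 m
Minor: ΣK = 2.14; h_m = ΣK·V²/2g = 0.8257 m
Total H_L = 30.33 + 0.8257 = 31.15 m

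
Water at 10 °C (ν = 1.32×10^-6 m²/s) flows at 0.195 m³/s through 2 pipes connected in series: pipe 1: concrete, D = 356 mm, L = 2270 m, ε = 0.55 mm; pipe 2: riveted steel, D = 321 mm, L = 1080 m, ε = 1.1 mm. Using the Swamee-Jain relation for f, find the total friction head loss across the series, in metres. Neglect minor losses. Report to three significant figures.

H ≈ 55.3 m

Pipe 1: V = 1.959 m/s, Re = 5.28×10^5, ε/D = 0.00154, f = 0.02242, h_1 = f(L/D)V²/2g = 27.97 m
Pipe 2: V = 2.410 m/s, Re = 5.86×10^5, ε/D = 0.00343, f = 0.02748, h_2 = f(L/D)V²/2g = 27.36 m
Series → Q common, losses add: H = Σh = 55.33 m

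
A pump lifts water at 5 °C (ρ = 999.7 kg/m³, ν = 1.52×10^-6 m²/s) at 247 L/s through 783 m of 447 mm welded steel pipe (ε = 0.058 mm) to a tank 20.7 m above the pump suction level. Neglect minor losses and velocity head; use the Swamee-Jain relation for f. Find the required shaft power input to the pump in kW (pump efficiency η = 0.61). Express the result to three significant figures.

V = 4Q/(πD²) = 1.574 m/s; Re = 4.63×10^5; ε/D = 1.30×10^-4; f = 0.01493
h_f = f(L/D)V²/2g = 3.301 m
Total head H = z + h_f = 20.7 + 3.301 = 24.00 m
P_hyd = ρgQH = 999.7·9.81·0.247·24.00 = 58.14 kW
P_shaft = P_hyd/η = 58.14/0.61 = 95.31 kW

P_shaft ≈ 95.3 kW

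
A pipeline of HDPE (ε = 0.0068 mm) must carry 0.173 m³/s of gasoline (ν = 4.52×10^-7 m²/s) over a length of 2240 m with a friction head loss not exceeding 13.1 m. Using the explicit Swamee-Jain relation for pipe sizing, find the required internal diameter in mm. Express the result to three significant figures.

D ≈ 347 mm

Swamee-Jain (Type III): D = 0.66·[ε^1.25·(LQ²/(gh_f))^4.75 + ν·Q^9.4·(L/(gh_f))^5.2]^0.04
LQ²/(gh_f) = 0.5217; L/(gh_f) = 17.43
Term 1 = ε^1.25·(…)^4.75 = 1.58×10^-8; Term 2 = ν·Q^9.4·(…)^5.2 = 8.86×10^-8
D = 0.66·(1.58×10^-8 + 8.86×10^-8)^0.04 = 0.3470 m = 347 mm
Check: V = 1.83 m/s, Re = 1.40×10^6, f = 0.01154, h_f = 12.7 m ≈ 13.1 m ✓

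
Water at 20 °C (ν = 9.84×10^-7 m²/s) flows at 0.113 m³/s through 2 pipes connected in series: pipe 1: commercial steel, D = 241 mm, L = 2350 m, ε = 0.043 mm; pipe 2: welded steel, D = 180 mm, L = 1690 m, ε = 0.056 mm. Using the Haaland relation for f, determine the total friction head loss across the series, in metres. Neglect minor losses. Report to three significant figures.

H ≈ 195 m

Pipe 1: V = 2.477 m/s, Re = 6.07×10^5, ε/D = 1.78×10^-4, f = 0.01484, h_1 = f(L/D)V²/2g = 45.26 m
Pipe 2: V = 4.441 m/s, Re = 8.12×10^5, ε/D = 3.11×10^-4, f = 0.01583, h_2 = f(L/D)V²/2g = 149.4 m
Series → Q common, losses add: H = Σh = 194.7 m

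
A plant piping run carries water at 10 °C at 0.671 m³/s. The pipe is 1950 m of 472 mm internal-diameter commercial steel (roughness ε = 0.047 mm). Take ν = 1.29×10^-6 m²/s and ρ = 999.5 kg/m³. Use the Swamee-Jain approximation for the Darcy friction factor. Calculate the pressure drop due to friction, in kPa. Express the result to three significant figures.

V = 4Q/(πD²) = 4·0.671/(π·0.472²) = 3.835 m/s
Re = VD/ν = 3.835·0.472/1.29×10^-6 = 1.40×10^6 → turbulent
ε/D = 0.047/472 = 9.96×10^-5
Swamee-Jain: f = 0.01316
h_f = f(L/D)V²/(2g) = 0.01316·(1950/0.472)·3.835²/(2·9.81) = 40.74 m
Δp = ρg·h_f = 999.5·9.81·40.74 = 399.5 kPa

Δp ≈ 400 kPa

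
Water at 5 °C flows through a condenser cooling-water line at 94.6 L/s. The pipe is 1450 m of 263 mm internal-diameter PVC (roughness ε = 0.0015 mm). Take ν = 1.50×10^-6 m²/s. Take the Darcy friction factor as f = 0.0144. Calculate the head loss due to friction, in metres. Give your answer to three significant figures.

h_f ≈ 12.3 m

V = 4Q/(πD²) = 4·0.0946/(π·0.263²) = 1.741 m/s
h_f = f(L/D)V²/(2g) = 0.01440·(1450/0.263)·1.741²/(2·9.81) = 12.27 m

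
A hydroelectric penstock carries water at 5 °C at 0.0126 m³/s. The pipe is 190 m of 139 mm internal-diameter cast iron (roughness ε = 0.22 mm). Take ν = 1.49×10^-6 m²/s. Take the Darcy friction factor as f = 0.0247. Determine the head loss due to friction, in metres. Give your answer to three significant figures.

h_f ≈ 1.19 m

V = 4Q/(πD²) = 4·0.0126/(π·0.139²) = 0.8303 m/s
h_f = f(L/D)V²/(2g) = 0.02470·(190/0.139)·0.8303²/(2·9.81) = 1.186 m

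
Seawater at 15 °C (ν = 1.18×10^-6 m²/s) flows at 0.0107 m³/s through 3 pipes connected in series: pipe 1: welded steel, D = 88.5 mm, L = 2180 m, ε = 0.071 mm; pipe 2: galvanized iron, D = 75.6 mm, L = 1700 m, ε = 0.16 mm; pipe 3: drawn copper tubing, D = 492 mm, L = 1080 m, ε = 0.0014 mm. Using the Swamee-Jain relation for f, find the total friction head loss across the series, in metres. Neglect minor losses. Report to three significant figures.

Pipe 1: V = 1.739 m/s, Re = 1.30×10^5, ε/D = 8.02×10^-4, f = 0.02108, h_1 = f(L/D)V²/2g = 80.06 m
Pipe 2: V = 2.384 m/s, Re = 1.53×10^5, ε/D = 0.00212, f = 0.02508, h_2 = f(L/D)V²/2g = 163.3 m
Pipe 3: V = 0.05628 m/s, Re = 2.35×10^4, ε/D = 2.85×10^-6, f = 0.02482, h_3 = f(L/D)V²/2g = 0.008795 m
Series → Q common, losses add: H = Σh = 243.4 m

H ≈ 243 m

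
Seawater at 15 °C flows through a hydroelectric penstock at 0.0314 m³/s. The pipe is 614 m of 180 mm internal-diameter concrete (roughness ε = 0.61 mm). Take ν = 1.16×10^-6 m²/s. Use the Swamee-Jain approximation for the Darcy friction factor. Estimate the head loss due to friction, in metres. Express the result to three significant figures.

V = 4Q/(πD²) = 4·0.0314/(π·0.180²) = 1.234 m/s
Re = VD/ν = 1.234·0.180/1.16×10^-6 = 1.91×10^5 → turbulent
ε/D = 0.61/180 = 0.00339
Swamee-Jain: f = 0.02791
h_f = f(L/D)V²/(2g) = 0.02791·(614/0.180)·1.234²/(2·9.81) = 7.390 m

h_f ≈ 7.39 m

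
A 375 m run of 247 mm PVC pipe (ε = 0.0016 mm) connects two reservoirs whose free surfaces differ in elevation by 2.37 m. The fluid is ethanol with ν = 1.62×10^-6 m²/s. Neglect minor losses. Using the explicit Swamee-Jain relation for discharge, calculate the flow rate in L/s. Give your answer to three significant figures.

Swamee-Jain (Type II): Q = -0.965·√(gD⁵h_f/L)·ln[ε/(3.7D) + √(3.17ν²L/(gD³h_f))]
√(gD⁵h_f/L) = √(9.81·0.247⁵·2.37/375) = 0.007550
ε/(3.7D) = 1.75×10^-6; √(3.17ν²L/(gD³h_f)) = 9.44×10^-5
Q = -0.965·0.007550·ln(9.611×10^-5) = 0.06739 m³/s
Check: V = 1.41 m/s, Re = 2.14×10^5, f = 0.01539, h_f = 2.35 m ≈ 2.37 m ✓

Q ≈ 67.4 L/s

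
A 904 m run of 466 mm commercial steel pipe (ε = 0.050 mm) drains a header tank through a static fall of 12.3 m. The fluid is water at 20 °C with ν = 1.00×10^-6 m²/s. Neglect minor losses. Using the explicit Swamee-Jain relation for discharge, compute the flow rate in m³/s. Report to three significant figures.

Swamee-Jain (Type II): Q = -0.965·√(gD⁵h_f/L)·ln[ε/(3.7D) + √(3.17ν²L/(gD³h_f))]
√(gD⁵h_f/L) = √(9.81·0.466⁵·12.3/904) = 0.05416
ε/(3.7D) = 2.90×10^-5; √(3.17ν²L/(gD³h_f)) = 1.53×10^-5
Q = -0.965·0.05416·ln(4.432×10^-5) = 0.5239 m³/s
Check: V = 3.07 m/s, Re = 1.43×10^6, f = 0.01326, h_f = 12.4 m ≈ 12.3 m ✓

Q ≈ 0.524 m³/s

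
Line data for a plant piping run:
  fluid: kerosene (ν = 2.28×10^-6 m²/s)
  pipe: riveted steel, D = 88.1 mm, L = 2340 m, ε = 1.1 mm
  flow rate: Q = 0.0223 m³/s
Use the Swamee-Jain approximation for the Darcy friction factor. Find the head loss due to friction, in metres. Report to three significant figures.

V = 4Q/(πD²) = 4·0.0223/(π·0.0881²) = 3.658 m/s
Re = VD/ν = 3.658·0.0881/2.28×10^-6 = 1.41×10^5 → turbulent
ε/D = 1.1/88.1 = 0.0125
Swamee-Jain: f = 0.04148
h_f = f(L/D)V²/(2g) = 0.04148·(2340/0.0881)·3.658²/(2·9.81) = 751.5 m

h_f ≈ 751 m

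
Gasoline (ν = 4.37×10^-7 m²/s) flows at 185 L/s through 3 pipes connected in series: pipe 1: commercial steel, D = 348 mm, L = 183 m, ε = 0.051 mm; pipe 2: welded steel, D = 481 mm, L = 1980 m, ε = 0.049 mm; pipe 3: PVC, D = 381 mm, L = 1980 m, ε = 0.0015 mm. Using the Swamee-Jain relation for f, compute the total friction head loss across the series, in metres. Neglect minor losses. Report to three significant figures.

Pipe 1: V = 1.945 m/s, Re = 1.55×10^6, ε/D = 1.47×10^-4, f = 0.01378, h_1 = f(L/D)V²/2g = 1.397 m
Pipe 2: V = 1.018 m/s, Re = 1.12×10^6, ε/D = 1.02×10^-4, f = 0.01341, h_2 = f(L/D)V²/2g = 2.917 m
Pipe 3: V = 1.623 m/s, Re = 1.41×10^6, ε/D = 3.94×10^-6, f = 0.01108, h_3 = f(L/D)V²/2g = 7.728 m
Series → Q common, losses add: H = Σh = 12.04 m

H ≈ 12.0 m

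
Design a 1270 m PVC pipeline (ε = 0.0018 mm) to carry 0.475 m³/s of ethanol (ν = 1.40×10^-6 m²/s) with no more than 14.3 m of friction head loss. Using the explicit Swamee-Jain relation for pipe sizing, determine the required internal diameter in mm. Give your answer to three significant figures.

Swamee-Jain (Type III): D = 0.66·[ε^1.25·(LQ²/(gh_f))^4.75 + ν·Q^9.4·(L/(gh_f))^5.2]^0.04
LQ²/(gh_f) = 2.043; L/(gh_f) = 9.053
Term 1 = ε^1.25·(…)^4.75 = 1.96×10^-6; Term 2 = ν·Q^9.4·(…)^5.2 = 1.21×10^-4
D = 0.66·(1.96×10^-6 + 1.21×10^-4)^0.04 = 0.4604 m = 460 mm
Check: V = 2.85 m/s, Re = 9.38×10^5, f = 0.01183, h_f = 13.5 m ≈ 14.3 m ✓

D ≈ 460 mm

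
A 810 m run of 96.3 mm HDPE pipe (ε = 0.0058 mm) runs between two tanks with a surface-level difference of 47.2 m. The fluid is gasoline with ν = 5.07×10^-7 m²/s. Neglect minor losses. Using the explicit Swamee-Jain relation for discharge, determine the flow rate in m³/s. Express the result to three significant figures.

Swamee-Jain (Type II): Q = -0.965·√(gD⁵h_f/L)·ln[ε/(3.7D) + √(3.17ν²L/(gD³h_f))]
√(gD⁵h_f/L) = √(9.81·0.0963⁵·47.2/810) = 0.002176
ε/(3.7D) = 1.63×10^-5; √(3.17ν²L/(gD³h_f)) = 4.00×10^-5
Q = -0.965·0.002176·ln(5.623×10^-5) = 0.02055 m³/s
Check: V = 2.82 m/s, Re = 5.36×10^5, f = 0.01385, h_f = 47.2 m ≈ 47.2 m ✓

Q ≈ 0.0205 m³/s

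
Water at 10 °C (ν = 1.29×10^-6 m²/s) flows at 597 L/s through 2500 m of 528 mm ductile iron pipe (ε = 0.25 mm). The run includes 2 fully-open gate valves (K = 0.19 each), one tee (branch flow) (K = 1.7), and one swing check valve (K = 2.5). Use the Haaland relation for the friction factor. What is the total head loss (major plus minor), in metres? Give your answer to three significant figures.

H_L ≈ 32.1 m

V = 4Q/(πD²) = 2.727 m/s; V²/2g = 0.3789 m
Re = 1.12×10^6, ε/D = 4.73×10^-4 → f = 0.01694 (Haaland)
Major: h_f = f(L/D)·V²/2g = 0.01694·4735·0.3789 = 30.39 m
Minor: ΣK = 4.58; h_m = ΣK·V²/2g = 1.735 m
Total H_L = 30.39 + 1.735 = 32.13 m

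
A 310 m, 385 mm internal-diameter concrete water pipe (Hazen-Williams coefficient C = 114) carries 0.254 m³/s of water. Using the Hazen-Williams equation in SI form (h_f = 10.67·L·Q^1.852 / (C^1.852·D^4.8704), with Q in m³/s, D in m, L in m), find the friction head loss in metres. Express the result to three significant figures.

h_f ≈ 4.24 m

h_f = 10.67·310·0.254^1.852 / (114^1.852·0.385^4.8704) = 4.235 m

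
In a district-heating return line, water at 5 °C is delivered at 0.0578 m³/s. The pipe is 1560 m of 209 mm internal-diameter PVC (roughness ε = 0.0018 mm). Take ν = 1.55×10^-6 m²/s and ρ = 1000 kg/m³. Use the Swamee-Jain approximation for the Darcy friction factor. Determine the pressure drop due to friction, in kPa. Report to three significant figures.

V = 4Q/(πD²) = 4·0.0578/(π·0.209²) = 1.685 m/s
Re = VD/ν = 1.685·0.209/1.55×10^-6 = 2.27×10^5 → turbulent
ε/D = 0.0018/209 = 8.61×10^-6
Swamee-Jain: f = 0.01524
h_f = f(L/D)V²/(2g) = 0.01524·(1560/0.209)·1.685²/(2·9.81) = 16.46 m
Δp = ρg·h_f = 1000·9.81·16.46 = 161.4 kPa

Δp ≈ 161 kPa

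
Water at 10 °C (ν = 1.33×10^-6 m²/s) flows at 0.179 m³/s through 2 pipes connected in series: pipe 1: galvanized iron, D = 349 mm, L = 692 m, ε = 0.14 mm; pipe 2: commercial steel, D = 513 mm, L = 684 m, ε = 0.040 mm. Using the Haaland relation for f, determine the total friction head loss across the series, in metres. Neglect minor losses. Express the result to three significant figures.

Pipe 1: V = 1.871 m/s, Re = 4.91×10^5, ε/D = 4.01×10^-4, f = 0.01693, h_1 = f(L/D)V²/2g = 5.991 m
Pipe 2: V = 0.8660 m/s, Re = 3.34×10^5, ε/D = 7.80×10^-5, f = 0.01480, h_2 = f(L/D)V²/2g = 0.7542 m
Series → Q common, losses add: H = Σh = 6.745 m

H ≈ 6.75 m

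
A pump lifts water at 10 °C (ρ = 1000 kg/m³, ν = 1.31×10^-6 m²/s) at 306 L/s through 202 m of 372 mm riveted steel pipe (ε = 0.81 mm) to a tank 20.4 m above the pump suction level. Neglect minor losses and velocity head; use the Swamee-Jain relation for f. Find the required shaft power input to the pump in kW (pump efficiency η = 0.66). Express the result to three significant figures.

V = 4Q/(πD²) = 2.815 m/s; Re = 7.99×10^5; ε/D = 0.00218; f = 0.02426
h_f = f(L/D)V²/2g = 5.322 m
Total head H = z + h_f = 20.4 + 5.322 = 25.72 m
P_hyd = ρgQH = 1000·9.81·0.306·25.72 = 77.21 kW
P_shaft = P_hyd/η = 77.21/0.66 = 117.0 kW

P_shaft ≈ 117 kW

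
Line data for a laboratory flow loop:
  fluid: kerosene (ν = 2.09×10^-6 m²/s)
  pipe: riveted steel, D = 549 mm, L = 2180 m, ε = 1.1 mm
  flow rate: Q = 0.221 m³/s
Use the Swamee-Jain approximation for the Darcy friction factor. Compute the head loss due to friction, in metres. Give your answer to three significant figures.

V = 4Q/(πD²) = 4·0.221/(π·0.549²) = 0.9336 m/s
Re = VD/ν = 0.9336·0.549/2.09×10^-6 = 2.45×10^5 → turbulent
ε/D = 1.1/549 = 0.00200
Swamee-Jain: f = 0.02432
h_f = f(L/D)V²/(2g) = 0.02432·(2180/0.549)·0.9336²/(2·9.81) = 4.291 m

h_f ≈ 4.29 m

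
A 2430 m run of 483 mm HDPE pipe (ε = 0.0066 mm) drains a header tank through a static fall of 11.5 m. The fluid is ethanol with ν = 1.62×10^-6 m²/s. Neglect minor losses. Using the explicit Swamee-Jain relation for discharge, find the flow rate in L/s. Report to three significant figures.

Swamee-Jain (Type II): Q = -0.965·√(gD⁵h_f/L)·ln[ε/(3.7D) + √(3.17ν²L/(gD³h_f))]
√(gD⁵h_f/L) = √(9.81·0.483⁵·11.5/2430) = 0.03493
ε/(3.7D) = 3.69×10^-6; √(3.17ν²L/(gD³h_f)) = 3.99×10^-5
Q = -0.965·0.03493·ln(4.357×10^-5) = 0.3385 m³/s
Check: V = 1.85 m/s, Re = 5.51×10^5, f = 0.01310, h_f = 11.5 m ≈ 11.5 m ✓

Q ≈ 338 L/s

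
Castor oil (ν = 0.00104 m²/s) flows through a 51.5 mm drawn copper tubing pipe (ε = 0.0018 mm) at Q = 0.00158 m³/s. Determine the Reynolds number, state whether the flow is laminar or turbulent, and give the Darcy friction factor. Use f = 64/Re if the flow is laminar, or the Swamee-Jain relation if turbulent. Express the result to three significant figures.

Re ≈ 37.6; laminar; f = 64/Re ≈ 1.70

V = 4Q/(πD²) = 0.7585 m/s
Re = VD/ν = 0.7585·0.0515/0.00104 = 37.6
Re < 2300 → laminar → f = 64/Re = 1.704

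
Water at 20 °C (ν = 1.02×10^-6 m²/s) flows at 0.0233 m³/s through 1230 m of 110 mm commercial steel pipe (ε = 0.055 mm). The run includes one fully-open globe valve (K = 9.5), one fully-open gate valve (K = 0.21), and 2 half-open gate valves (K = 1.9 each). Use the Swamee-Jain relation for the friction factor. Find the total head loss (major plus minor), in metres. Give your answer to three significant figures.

V = 4Q/(πD²) = 2.452 m/s; V²/2g = 0.3064 m
Re = 2.64×10^5, ε/D = 5.00×10^-4 → f = 0.01850 (Swamee-Jain)
Major: h_f = f(L/D)·V²/2g = 0.01850·11182·0.3064 = 63.38 m
Minor: ΣK = 13.5; h_m = ΣK·V²/2g = 4.139 m
Total H_L = 63.38 + 4.139 = 67.52 m

H_L ≈ 67.5 m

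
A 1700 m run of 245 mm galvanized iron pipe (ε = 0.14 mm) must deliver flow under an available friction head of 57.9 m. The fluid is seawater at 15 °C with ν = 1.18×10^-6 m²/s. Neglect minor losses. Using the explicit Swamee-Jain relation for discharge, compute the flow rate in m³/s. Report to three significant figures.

Swamee-Jain (Type II): Q = -0.965·√(gD⁵h_f/L)·ln[ε/(3.7D) + √(3.17ν²L/(gD³h_f))]
√(gD⁵h_f/L) = √(9.81·0.245⁵·57.9/1700) = 0.01717
ε/(3.7D) = 1.54×10^-4; √(3.17ν²L/(gD³h_f)) = 3.00×10^-5
Q = -0.965·0.01717·ln(1.844×10^-4) = 0.1425 m³/s
Check: V = 3.02 m/s, Re = 6.28×10^5, f = 0.01804, h_f = 58.3 m ≈ 57.9 m ✓

Q ≈ 0.142 m³/s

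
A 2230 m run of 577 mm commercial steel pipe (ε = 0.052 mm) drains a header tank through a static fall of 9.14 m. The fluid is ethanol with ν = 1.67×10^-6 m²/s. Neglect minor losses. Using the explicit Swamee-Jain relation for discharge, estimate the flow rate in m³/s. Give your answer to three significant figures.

Q ≈ 0.477 m³/s

Swamee-Jain (Type II): Q = -0.965·√(gD⁵h_f/L)·ln[ε/(3.7D) + √(3.17ν²L/(gD³h_f))]
√(gD⁵h_f/L) = √(9.81·0.577⁵·9.14/2230) = 0.05071
ε/(3.7D) = 2.44×10^-5; √(3.17ν²L/(gD³h_f)) = 3.38×10^-5
Q = -0.965·0.05071·ln(5.819×10^-5) = 0.4772 m³/s
Check: V = 1.83 m/s, Re = 6.31×10^5, f = 0.01398, h_f = 9.17 m ≈ 9.14 m ✓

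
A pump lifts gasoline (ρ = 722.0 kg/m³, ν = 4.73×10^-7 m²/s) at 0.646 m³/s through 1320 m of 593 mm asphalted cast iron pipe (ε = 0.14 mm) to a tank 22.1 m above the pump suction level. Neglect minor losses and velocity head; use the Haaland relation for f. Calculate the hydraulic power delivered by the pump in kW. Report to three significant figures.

V = 4Q/(πD²) = 2.339 m/s; Re = 2.93×10^6; ε/D = 2.36×10^-4; f = 0.01451
h_f = f(L/D)V²/2g = 9.004 m
Total head H = z + h_f = 22.1 + 9.004 = 31.10 m
P_hyd = ρgQH = 722.0·9.81·0.646·31.10 = 142.3 kW

P_hyd ≈ 142 kW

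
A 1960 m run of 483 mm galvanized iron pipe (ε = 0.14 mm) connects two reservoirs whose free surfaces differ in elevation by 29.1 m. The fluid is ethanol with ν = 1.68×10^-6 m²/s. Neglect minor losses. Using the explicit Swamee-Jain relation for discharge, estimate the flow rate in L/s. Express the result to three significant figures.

Q ≈ 549 L/s

Swamee-Jain (Type II): Q = -0.965·√(gD⁵h_f/L)·ln[ε/(3.7D) + √(3.17ν²L/(gD³h_f))]
√(gD⁵h_f/L) = √(9.81·0.483⁵·29.1/1960) = 0.06188
ε/(3.7D) = 7.83×10^-5; √(3.17ν²L/(gD³h_f)) = 2.33×10^-5
Q = -0.965·0.06188·ln(1.017×10^-4) = 0.5490 m³/s
Check: V = 3.00 m/s, Re = 8.61×10^5, f = 0.01577, h_f = 29.3 m ≈ 29.1 m ✓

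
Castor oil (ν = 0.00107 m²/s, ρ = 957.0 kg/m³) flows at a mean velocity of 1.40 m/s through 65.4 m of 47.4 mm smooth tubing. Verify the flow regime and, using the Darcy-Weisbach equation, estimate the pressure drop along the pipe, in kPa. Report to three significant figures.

Re = VD/ν = 1.40·0.04740/0.00107 = 62.0 → laminar (Re < 2300)
f = 64/Re = 1.032
h_f = f(L/D)V²/(2g) = 1.032·(65.4/0.04740)·1.40²/(2·9.81) = 142.2 m
Δp = ρg·h_f = 957.0·9.81·142.2 = 1335 kPa

Δp ≈ 1340 kPa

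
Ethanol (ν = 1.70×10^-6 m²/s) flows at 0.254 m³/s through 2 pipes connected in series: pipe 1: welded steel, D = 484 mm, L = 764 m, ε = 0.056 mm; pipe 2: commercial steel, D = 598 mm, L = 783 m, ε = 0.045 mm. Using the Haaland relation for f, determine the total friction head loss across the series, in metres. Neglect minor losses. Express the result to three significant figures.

H ≈ 3.09 m

Pipe 1: V = 1.381 m/s, Re = 3.93×10^5, ε/D = 1.16×10^-4, f = 0.01484, h_1 = f(L/D)V²/2g = 2.276 m
Pipe 2: V = 0.9044 m/s, Re = 3.18×10^5, ε/D = 7.53×10^-5, f = 0.01488, h_2 = f(L/D)V²/2g = 0.8121 m
Series → Q common, losses add: H = Σh = 3.088 m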